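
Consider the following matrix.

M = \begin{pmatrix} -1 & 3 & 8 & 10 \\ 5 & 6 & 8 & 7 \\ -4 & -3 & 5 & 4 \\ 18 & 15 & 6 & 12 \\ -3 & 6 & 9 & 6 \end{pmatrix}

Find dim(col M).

Row reduce to echelon form.
R2 ← R2 + (5)·R1: [0, 21, 48, 57]
R3 ← R3 − (4)·R1: [0, -15, -27, -36]
R4 ← R4 + (18)·R1: [0, 69, 150, 192]
R5 ← R5 − (3)·R1: [0, -3, -15, -24]
R3 ← R3 + (5/7)·R2: [0, 0, 51/7, 33/7]
R4 ← R4 − (23/7)·R2: [0, 0, -54/7, 33/7]
R5 ← R5 + (1/7)·R2: [0, 0, -57/7, -111/7]
R4 ← R4 + (18/17)·R3: [0, 0, 0, 165/17]
R5 ← R5 + (19/17)·R3: [0, 0, 0, -180/17]
R5 ← R5 + (12/11)·R4: [0, 0, 0, 0]
Echelon form has 4 nonzero rows, so rank(M) = 4.
The column space has dimension equal to the rank: 4.

4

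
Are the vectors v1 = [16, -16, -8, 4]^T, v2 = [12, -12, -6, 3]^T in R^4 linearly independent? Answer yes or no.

no

Form the matrix with these vectors as rows and row reduce.
R2 ← R2 − (3/4)·R1: [0, 0, 0, 0]
1 nonzero row, so the 2 vectors span a space of dimension 1.
Since 1 < 2, the vectors are linearly dependent.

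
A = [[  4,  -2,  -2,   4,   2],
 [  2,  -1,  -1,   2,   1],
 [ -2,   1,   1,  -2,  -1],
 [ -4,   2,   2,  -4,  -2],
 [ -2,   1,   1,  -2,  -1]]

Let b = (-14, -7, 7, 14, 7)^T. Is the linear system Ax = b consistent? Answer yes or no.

yes

Row reduce the augmented matrix [A | b].
R2 ← R2 − (1/2)·R1: [0, 0, 0, 0, 0, 0]
R3 ← R3 + (1/2)·R1: [0, 0, 0, 0, 0, 0]
R4 ← R4 + R1: [0, 0, 0, 0, 0, 0]
R5 ← R5 + (1/2)·R1: [0, 0, 0, 0, 0, 0]
The echelon form has 1 nonzero rows, and every pivot lies in the first 5 columns, so rank(A) = rank([A|b]) = 1.
The system is consistent.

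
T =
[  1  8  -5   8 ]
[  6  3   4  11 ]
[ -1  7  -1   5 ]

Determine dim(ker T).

Row reduce to echelon form.
R2 ← R2 − (6)·R1: [0, -45, 34, -37]
R3 ← R3 + R1: [0, 15, -6, 13]
R3 ← R3 + (1/3)·R2: [0, 0, 16/3, 2/3]
3 nonzero rows, so rank(T) = 3.
T has 4 columns; by rank–nullity, nullity = 4 − 3 = 1.

1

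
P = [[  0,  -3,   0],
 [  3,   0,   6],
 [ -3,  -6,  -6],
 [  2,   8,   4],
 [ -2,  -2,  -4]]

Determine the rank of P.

2

Row reduce to echelon form.
Swap R1 ↔ R2
R3 ← R3 + R1: [0, -6, 0]
R4 ← R4 − (2/3)·R1: [0, 8, 0]
R5 ← R5 + (2/3)·R1: [0, -2, 0]
R3 ← R3 − (2)·R2: [0, 0, 0]
R4 ← R4 + (8/3)·R2: [0, 0, 0]
R5 ← R5 − (2/3)·R2: [0, 0, 0]
Echelon form has 2 nonzero rows, so rank(P) = 2.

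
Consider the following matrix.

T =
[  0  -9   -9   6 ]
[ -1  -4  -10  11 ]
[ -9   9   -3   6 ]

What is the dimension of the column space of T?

3

Row reduce to echelon form.
Swap R1 ↔ R2
R3 ← R3 − (9)·R1: [0, 45, 87, -93]
R3 ← R3 + (5)·R2: [0, 0, 42, -63]
Echelon form has 3 nonzero rows, so rank(T) = 3.
The column space has dimension equal to the rank: 3.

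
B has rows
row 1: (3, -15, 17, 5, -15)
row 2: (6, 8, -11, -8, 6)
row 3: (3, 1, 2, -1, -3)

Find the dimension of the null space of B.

Row reduce to echelon form.
R2 ← R2 − (2)·R1: [0, 38, -45, -18, 36]
R3 ← R3 − R1: [0, 16, -15, -6, 12]
R3 ← R3 − (8/19)·R2: [0, 0, 75/19, 30/19, -60/19]
3 nonzero rows, so rank(B) = 3.
B has 5 columns; by rank–nullity, nullity = 5 − 3 = 2.

2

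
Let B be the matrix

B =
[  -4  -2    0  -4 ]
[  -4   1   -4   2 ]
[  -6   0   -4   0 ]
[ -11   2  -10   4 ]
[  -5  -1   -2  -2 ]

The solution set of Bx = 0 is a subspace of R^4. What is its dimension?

2

Row reduce to echelon form.
R2 ← R2 − R1: [0, 3, -4, 6]
R3 ← R3 − (3/2)·R1: [0, 3, -4, 6]
R4 ← R4 − (11/4)·R1: [0, 15/2, -10, 15]
R5 ← R5 − (5/4)·R1: [0, 3/2, -2, 3]
R3 ← R3 − R2: [0, 0, 0, 0]
R4 ← R4 − (5/2)·R2: [0, 0, 0, 0]
R5 ← R5 − (1/2)·R2: [0, 0, 0, 0]
2 nonzero rows, so rank(B) = 2.
B has 4 columns; by rank–nullity, nullity = 4 − 2 = 2.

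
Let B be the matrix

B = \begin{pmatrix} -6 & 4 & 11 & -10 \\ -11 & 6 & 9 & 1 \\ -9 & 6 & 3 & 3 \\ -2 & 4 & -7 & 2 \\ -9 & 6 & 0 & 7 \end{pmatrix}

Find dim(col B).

Row reduce to echelon form.
R2 ← R2 − (11/6)·R1: [0, -4/3, -67/6, 58/3]
R3 ← R3 − (3/2)·R1: [0, 0, -27/2, 18]
R4 ← R4 − (1/3)·R1: [0, 8/3, -32/3, 16/3]
R5 ← R5 − (3/2)·R1: [0, 0, -33/2, 22]
R4 ← R4 + (2)·R2: [0, 0, -33, 44]
R4 ← R4 − (22/9)·R3: [0, 0, 0, 0]
R5 ← R5 − (11/9)·R3: [0, 0, 0, 0]
Echelon form has 3 nonzero rows, so rank(B) = 3.
The column space has dimension equal to the rank: 3.

3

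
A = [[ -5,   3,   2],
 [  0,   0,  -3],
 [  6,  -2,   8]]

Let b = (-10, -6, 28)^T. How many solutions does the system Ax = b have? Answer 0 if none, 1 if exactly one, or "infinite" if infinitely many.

1

Row reduce the augmented matrix [A | b].
R3 ← R3 + (6/5)·R1: [0, 8/5, 52/5, 16]
Swap R2 ↔ R3
The echelon form has 3 nonzero rows, and every pivot lies in the first 3 columns, so rank(A) = rank([A|b]) = 3.
The system is consistent.
rank = 3 = number of unknowns, so the solution is unique.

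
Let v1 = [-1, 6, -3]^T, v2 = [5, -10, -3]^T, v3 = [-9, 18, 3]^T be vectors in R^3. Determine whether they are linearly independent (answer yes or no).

Form the matrix with these vectors as rows and row reduce.
R2 ← R2 + (5)·R1: [0, 20, -18]
R3 ← R3 − (9)·R1: [0, -36, 30]
R3 ← R3 + (9/5)·R2: [0, 0, -12/5]
3 nonzero rows, so the 3 vectors span a space of dimension 3.
Since 3 = 3, the vectors are linearly independent.

yes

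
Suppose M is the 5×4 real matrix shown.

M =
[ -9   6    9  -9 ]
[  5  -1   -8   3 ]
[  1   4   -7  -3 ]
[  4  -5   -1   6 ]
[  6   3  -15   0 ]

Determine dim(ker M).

2

Row reduce to echelon form.
R2 ← R2 + (5/9)·R1: [0, 7/3, -3, -2]
R3 ← R3 + (1/9)·R1: [0, 14/3, -6, -4]
R4 ← R4 + (4/9)·R1: [0, -7/3, 3, 2]
R5 ← R5 + (2/3)·R1: [0, 7, -9, -6]
R3 ← R3 − (2)·R2: [0, 0, 0, 0]
R4 ← R4 + R2: [0, 0, 0, 0]
R5 ← R5 − (3)·R2: [0, 0, 0, 0]
2 nonzero rows, so rank(M) = 2.
M has 4 columns; by rank–nullity, nullity = 4 − 2 = 2.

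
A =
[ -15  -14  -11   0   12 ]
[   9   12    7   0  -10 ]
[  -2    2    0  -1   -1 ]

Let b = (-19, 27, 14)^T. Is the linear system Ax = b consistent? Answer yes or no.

yes

Row reduce the augmented matrix [A | b].
R2 ← R2 + (3/5)·R1: [0, 18/5, 2/5, 0, -14/5, 78/5]
R3 ← R3 − (2/15)·R1: [0, 58/15, 22/15, -1, -13/5, 248/15]
R3 ← R3 − (29/27)·R2: [0, 0, 28/27, -1, 11/27, -2/9]
The echelon form has 3 nonzero rows, and every pivot lies in the first 5 columns, so rank(A) = rank([A|b]) = 3.
The system is consistent.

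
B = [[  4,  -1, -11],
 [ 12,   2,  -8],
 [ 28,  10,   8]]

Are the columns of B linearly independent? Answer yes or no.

no

Row reduce B to echelon form.
R2 ← R2 − (3)·R1: [0, 5, 25]
R3 ← R3 − (7)·R1: [0, 17, 85]
R3 ← R3 − (17/5)·R2: [0, 0, 0]
2 pivots among 3 columns.
Only 2 < 3 pivot columns, so the columns are linearly dependent.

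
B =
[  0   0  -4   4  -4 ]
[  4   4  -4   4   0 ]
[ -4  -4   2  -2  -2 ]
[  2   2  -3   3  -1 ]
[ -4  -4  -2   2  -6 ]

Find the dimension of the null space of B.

3

Row reduce to echelon form.
Swap R1 ↔ R2
R3 ← R3 + R1: [0, 0, -2, 2, -2]
R4 ← R4 − (1/2)·R1: [0, 0, -1, 1, -1]
R5 ← R5 + R1: [0, 0, -6, 6, -6]
R3 ← R3 − (1/2)·R2: [0, 0, 0, 0, 0]
R4 ← R4 − (1/4)·R2: [0, 0, 0, 0, 0]
R5 ← R5 − (3/2)·R2: [0, 0, 0, 0, 0]
2 nonzero rows, so rank(B) = 2.
B has 5 columns; by rank–nullity, nullity = 5 − 2 = 3.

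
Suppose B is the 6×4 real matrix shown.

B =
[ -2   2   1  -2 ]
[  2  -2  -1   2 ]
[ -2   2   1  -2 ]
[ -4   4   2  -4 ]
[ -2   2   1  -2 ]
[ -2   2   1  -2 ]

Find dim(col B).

1

Row reduce to echelon form.
R2 ← R2 + R1: [0, 0, 0, 0]
R3 ← R3 − R1: [0, 0, 0, 0]
R4 ← R4 − (2)·R1: [0, 0, 0, 0]
R5 ← R5 − R1: [0, 0, 0, 0]
R6 ← R6 − R1: [0, 0, 0, 0]
Echelon form has 1 nonzero row, so rank(B) = 1.
The column space has dimension equal to the rank: 1.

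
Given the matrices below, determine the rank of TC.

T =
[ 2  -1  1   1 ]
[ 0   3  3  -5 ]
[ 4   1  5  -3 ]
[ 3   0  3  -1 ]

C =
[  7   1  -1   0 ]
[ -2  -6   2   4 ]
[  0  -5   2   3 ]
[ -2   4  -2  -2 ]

2

First compute TC:
[[ 14,   7,  -4,  -3],
 [  4, -53,  22,  31],
 [ 32, -39,  14,  25],
 [ 23, -16,   5,  11]]
Now row reduce the product.
R2 ← R2 − (2/7)·R1: [0, -55, 162/7, 223/7]
R3 ← R3 − (16/7)·R1: [0, -55, 162/7, 223/7]
R4 ← R4 − (23/14)·R1: [0, -55/2, 81/7, 223/14]
R3 ← R3 − R2: [0, 0, 0, 0]
R4 ← R4 − (1/2)·R2: [0, 0, 0, 0]
2 nonzero rows, so rank(TC) = 2.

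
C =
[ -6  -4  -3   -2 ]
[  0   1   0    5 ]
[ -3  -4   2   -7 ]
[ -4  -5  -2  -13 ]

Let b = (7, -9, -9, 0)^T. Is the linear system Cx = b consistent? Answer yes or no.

no

Row reduce the augmented matrix [C | b].
R3 ← R3 − (1/2)·R1: [0, -2, 7/2, -6, -25/2]
R4 ← R4 − (2/3)·R1: [0, -7/3, 0, -35/3, -14/3]
R3 ← R3 + (2)·R2: [0, 0, 7/2, 4, -61/2]
R4 ← R4 + (7/3)·R2: [0, 0, 0, 0, -77/3]
The echelon form has 4 nonzero rows; the last pivot sits in the augmented column, so rank(C) = 3 but rank([C|b]) = 4.
Since the ranks differ, the system is inconsistent.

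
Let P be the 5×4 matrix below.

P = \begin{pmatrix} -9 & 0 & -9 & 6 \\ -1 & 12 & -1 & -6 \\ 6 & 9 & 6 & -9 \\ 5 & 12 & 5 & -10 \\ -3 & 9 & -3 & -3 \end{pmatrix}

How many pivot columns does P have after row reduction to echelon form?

Row reduce to echelon form.
R2 ← R2 − (1/9)·R1: [0, 12, 0, -20/3]
R3 ← R3 + (2/3)·R1: [0, 9, 0, -5]
R4 ← R4 + (5/9)·R1: [0, 12, 0, -20/3]
R5 ← R5 − (1/3)·R1: [0, 9, 0, -5]
R3 ← R3 − (3/4)·R2: [0, 0, 0, 0]
R4 ← R4 − R2: [0, 0, 0, 0]
R5 ← R5 − (3/4)·R2: [0, 0, 0, 0]
Echelon form has 2 nonzero rows, so rank(P) = 2.
Each nonzero row contributes one pivot column: 2 pivot columns.

2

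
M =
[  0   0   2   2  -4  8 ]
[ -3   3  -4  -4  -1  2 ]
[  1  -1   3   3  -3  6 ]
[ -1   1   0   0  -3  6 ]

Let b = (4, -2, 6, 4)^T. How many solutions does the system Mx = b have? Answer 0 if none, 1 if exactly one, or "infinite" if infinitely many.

0

Row reduce the augmented matrix [M | b].
Swap R1 ↔ R2
R3 ← R3 + (1/3)·R1: [0, 0, 5/3, 5/3, -10/3, 20/3, 16/3]
R4 ← R4 − (1/3)·R1: [0, 0, 4/3, 4/3, -8/3, 16/3, 14/3]
R3 ← R3 − (5/6)·R2: [0, 0, 0, 0, 0, 0, 2]
R4 ← R4 − (2/3)·R2: [0, 0, 0, 0, 0, 0, 2]
R4 ← R4 − R3: [0, 0, 0, 0, 0, 0, 0]
The echelon form has 3 nonzero rows; the last pivot sits in the augmented column, so rank(M) = 2 but rank([M|b]) = 3.
Since the ranks differ, the system is inconsistent.
It has no solutions.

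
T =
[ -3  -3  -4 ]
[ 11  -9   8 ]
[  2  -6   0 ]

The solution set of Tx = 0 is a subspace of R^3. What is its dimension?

1

Row reduce to echelon form.
R2 ← R2 + (11/3)·R1: [0, -20, -20/3]
R3 ← R3 + (2/3)·R1: [0, -8, -8/3]
R3 ← R3 − (2/5)·R2: [0, 0, 0]
2 nonzero rows, so rank(T) = 2.
T has 3 columns; by rank–nullity, nullity = 3 − 2 = 1.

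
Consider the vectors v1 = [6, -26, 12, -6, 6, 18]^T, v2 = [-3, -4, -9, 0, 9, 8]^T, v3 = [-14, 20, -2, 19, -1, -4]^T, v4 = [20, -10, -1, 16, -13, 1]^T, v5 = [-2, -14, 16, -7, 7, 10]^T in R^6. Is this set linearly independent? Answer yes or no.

Form the matrix with these vectors as rows and row reduce.
R2 ← R2 + (1/2)·R1: [0, -17, -3, -3, 12, 17]
R3 ← R3 + (7/3)·R1: [0, -122/3, 26, 5, 13, 38]
R4 ← R4 − (10/3)·R1: [0, 230/3, -41, 36, -33, -59]
R5 ← R5 + (1/3)·R1: [0, -68/3, 20, -9, 9, 16]
R3 ← R3 − (122/51)·R2: [0, 0, 564/17, 207/17, -267/17, -8/3]
R4 ← R4 + (230/51)·R2: [0, 0, -927/17, 382/17, 359/17, 53/3]
R5 ← R5 − (4/3)·R2: [0, 0, 24, -5, -7, -20/3]
R4 ← R4 + (309/188)·R3: [0, 0, 0, 7987/188, -883/188, 1873/141]
R5 ← R5 − (34/47)·R3: [0, 0, 0, -649/47, 205/47, -668/141]
R5 ← R5 + (2596/7987)·R4: [0, 0, 0, 0, 22644/7987, -10064/23961]
5 nonzero rows, so the 5 vectors span a space of dimension 5.
Since 5 = 5, the vectors are linearly independent.

yes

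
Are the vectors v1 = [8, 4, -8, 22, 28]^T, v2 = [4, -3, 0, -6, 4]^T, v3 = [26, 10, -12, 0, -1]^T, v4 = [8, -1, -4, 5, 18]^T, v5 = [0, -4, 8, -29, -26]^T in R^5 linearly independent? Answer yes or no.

Form the matrix with these vectors as rows and row reduce.
R2 ← R2 − (1/2)·R1: [0, -5, 4, -17, -10]
R3 ← R3 − (13/4)·R1: [0, -3, 14, -143/2, -92]
R4 ← R4 − R1: [0, -5, 4, -17, -10]
R3 ← R3 − (3/5)·R2: [0, 0, 58/5, -613/10, -86]
R4 ← R4 − R2: [0, 0, 0, 0, 0]
R5 ← R5 − (4/5)·R2: [0, 0, 24/5, -77/5, -18]
R5 ← R5 − (12/29)·R3: [0, 0, 0, 289/29, 510/29]
Swap R4 ↔ R5
4 nonzero rows, so the 5 vectors span a space of dimension 4.
Since 4 < 5, the vectors are linearly dependent.

no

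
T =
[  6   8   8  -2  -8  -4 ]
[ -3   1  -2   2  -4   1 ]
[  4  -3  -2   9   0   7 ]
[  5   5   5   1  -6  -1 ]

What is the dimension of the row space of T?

Row reduce to echelon form.
R2 ← R2 + (1/2)·R1: [0, 5, 2, 1, -8, -1]
R3 ← R3 − (2/3)·R1: [0, -25/3, -22/3, 31/3, 16/3, 29/3]
R4 ← R4 − (5/6)·R1: [0, -5/3, -5/3, 8/3, 2/3, 7/3]
R3 ← R3 + (5/3)·R2: [0, 0, -4, 12, -8, 8]
R4 ← R4 + (1/3)·R2: [0, 0, -1, 3, -2, 2]
R4 ← R4 − (1/4)·R3: [0, 0, 0, 0, 0, 0]
Echelon form has 3 nonzero rows, so rank(T) = 3.
The row space has dimension equal to the rank: 3.

3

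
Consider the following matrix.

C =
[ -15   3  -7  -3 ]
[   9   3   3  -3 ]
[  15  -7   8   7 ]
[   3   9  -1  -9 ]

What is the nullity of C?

2

Row reduce to echelon form.
R2 ← R2 + (3/5)·R1: [0, 24/5, -6/5, -24/5]
R3 ← R3 + R1: [0, -4, 1, 4]
R4 ← R4 + (1/5)·R1: [0, 48/5, -12/5, -48/5]
R3 ← R3 + (5/6)·R2: [0, 0, 0, 0]
R4 ← R4 − (2)·R2: [0, 0, 0, 0]
2 nonzero rows, so rank(C) = 2.
C has 4 columns; by rank–nullity, nullity = 4 − 2 = 2.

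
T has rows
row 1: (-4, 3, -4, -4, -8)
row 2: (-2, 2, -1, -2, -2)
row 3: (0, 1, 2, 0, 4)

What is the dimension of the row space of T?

2

Row reduce to echelon form.
R2 ← R2 − (1/2)·R1: [0, 1/2, 1, 0, 2]
R3 ← R3 − (2)·R2: [0, 0, 0, 0, 0]
Echelon form has 2 nonzero rows, so rank(T) = 2.
The row space has dimension equal to the rank: 2.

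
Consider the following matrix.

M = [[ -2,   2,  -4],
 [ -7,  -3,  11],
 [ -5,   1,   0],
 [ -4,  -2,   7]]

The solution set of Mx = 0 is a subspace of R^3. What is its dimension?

Row reduce to echelon form.
R2 ← R2 − (7/2)·R1: [0, -10, 25]
R3 ← R3 − (5/2)·R1: [0, -4, 10]
R4 ← R4 − (2)·R1: [0, -6, 15]
R3 ← R3 − (2/5)·R2: [0, 0, 0]
R4 ← R4 − (3/5)·R2: [0, 0, 0]
2 nonzero rows, so rank(M) = 2.
M has 3 columns; by rank–nullity, nullity = 3 − 2 = 1.

1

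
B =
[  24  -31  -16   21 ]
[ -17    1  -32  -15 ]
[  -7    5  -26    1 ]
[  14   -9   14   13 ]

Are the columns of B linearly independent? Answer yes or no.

yes

Row reduce B to echelon form.
R2 ← R2 + (17/24)·R1: [0, -503/24, -130/3, -1/8]
R3 ← R3 + (7/24)·R1: [0, -97/24, -92/3, 57/8]
R4 ← R4 − (7/12)·R1: [0, 109/12, 70/3, 3/4]
R3 ← R3 − (97/503)·R2: [0, 0, -11222/503, 3596/503]
R4 ← R4 + (218/503)·R2: [0, 0, 2290/503, 350/503]
R4 ← R4 + (1145/5611)·R3: [0, 0, 0, 390/181]
4 pivots among 4 columns.
Every column is a pivot column, so the columns are linearly independent.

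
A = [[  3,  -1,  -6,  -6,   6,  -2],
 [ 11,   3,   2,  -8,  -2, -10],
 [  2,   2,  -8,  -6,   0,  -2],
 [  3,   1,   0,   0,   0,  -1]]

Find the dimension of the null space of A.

2

Row reduce to echelon form.
R2 ← R2 − (11/3)·R1: [0, 20/3, 24, 14, -24, -8/3]
R3 ← R3 − (2/3)·R1: [0, 8/3, -4, -2, -4, -2/3]
R4 ← R4 − R1: [0, 2, 6, 6, -6, 1]
R3 ← R3 − (2/5)·R2: [0, 0, -68/5, -38/5, 28/5, 2/5]
R4 ← R4 − (3/10)·R2: [0, 0, -6/5, 9/5, 6/5, 9/5]
R4 ← R4 − (3/34)·R3: [0, 0, 0, 42/17, 12/17, 30/17]
4 nonzero rows, so rank(A) = 4.
A has 6 columns; by rank–nullity, nullity = 6 − 4 = 2.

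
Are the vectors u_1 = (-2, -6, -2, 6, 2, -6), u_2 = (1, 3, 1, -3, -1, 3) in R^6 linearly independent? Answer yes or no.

Form the matrix with these vectors as rows and row reduce.
R2 ← R2 + (1/2)·R1: [0, 0, 0, 0, 0, 0]
1 nonzero row, so the 2 vectors span a space of dimension 1.
Since 1 < 2, the vectors are linearly dependent.

no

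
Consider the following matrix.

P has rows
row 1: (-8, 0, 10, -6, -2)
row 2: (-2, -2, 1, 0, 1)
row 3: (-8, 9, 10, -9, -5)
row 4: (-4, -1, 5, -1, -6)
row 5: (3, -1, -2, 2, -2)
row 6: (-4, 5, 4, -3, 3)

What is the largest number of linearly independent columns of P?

Row reduce to echelon form.
R2 ← R2 − (1/4)·R1: [0, -2, -3/2, 3/2, 3/2]
R3 ← R3 − R1: [0, 9, 0, -3, -3]
R4 ← R4 − (1/2)·R1: [0, -1, 0, 2, -5]
R5 ← R5 + (3/8)·R1: [0, -1, 7/4, -1/4, -11/4]
R6 ← R6 − (1/2)·R1: [0, 5, -1, 0, 4]
R3 ← R3 + (9/2)·R2: [0, 0, -27/4, 15/4, 15/4]
R4 ← R4 − (1/2)·R2: [0, 0, 3/4, 5/4, -23/4]
R5 ← R5 − (1/2)·R2: [0, 0, 5/2, -1, -7/2]
R6 ← R6 + (5/2)·R2: [0, 0, -19/4, 15/4, 31/4]
R4 ← R4 + (1/9)·R3: [0, 0, 0, 5/3, -16/3]
R5 ← R5 + (10/27)·R3: [0, 0, 0, 7/18, -19/9]
R6 ← R6 − (19/27)·R3: [0, 0, 0, 10/9, 46/9]
R5 ← R5 − (7/30)·R4: [0, 0, 0, 0, -13/15]
R6 ← R6 − (2/3)·R4: [0, 0, 0, 0, 26/3]
R6 ← R6 + (10)·R5: [0, 0, 0, 0, 0]
Echelon form has 5 nonzero rows, so rank(P) = 5.
The rank gives the maximum number of linearly independent columns: 5.

5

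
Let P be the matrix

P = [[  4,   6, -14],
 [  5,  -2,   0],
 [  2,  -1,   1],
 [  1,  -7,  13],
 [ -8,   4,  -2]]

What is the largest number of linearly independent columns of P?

Row reduce to echelon form.
R2 ← R2 − (5/4)·R1: [0, -19/2, 35/2]
R3 ← R3 − (1/2)·R1: [0, -4, 8]
R4 ← R4 − (1/4)·R1: [0, -17/2, 33/2]
R5 ← R5 + (2)·R1: [0, 16, -30]
R3 ← R3 − (8/19)·R2: [0, 0, 12/19]
R4 ← R4 − (17/19)·R2: [0, 0, 16/19]
R5 ← R5 + (32/19)·R2: [0, 0, -10/19]
R4 ← R4 − (4/3)·R3: [0, 0, 0]
R5 ← R5 + (5/6)·R3: [0, 0, 0]
Echelon form has 3 nonzero rows, so rank(P) = 3.
The rank gives the maximum number of linearly independent columns: 3.

3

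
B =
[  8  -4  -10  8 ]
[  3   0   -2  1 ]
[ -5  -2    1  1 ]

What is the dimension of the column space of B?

Row reduce to echelon form.
R2 ← R2 − (3/8)·R1: [0, 3/2, 7/4, -2]
R3 ← R3 + (5/8)·R1: [0, -9/2, -21/4, 6]
R3 ← R3 + (3)·R2: [0, 0, 0, 0]
Echelon form has 2 nonzero rows, so rank(B) = 2.
The column space has dimension equal to the rank: 2.

2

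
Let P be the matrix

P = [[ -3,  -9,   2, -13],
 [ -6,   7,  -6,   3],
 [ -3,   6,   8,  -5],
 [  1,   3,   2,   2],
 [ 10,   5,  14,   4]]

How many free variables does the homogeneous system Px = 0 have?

0

Row reduce to echelon form.
R2 ← R2 − (2)·R1: [0, 25, -10, 29]
R3 ← R3 − R1: [0, 15, 6, 8]
R4 ← R4 + (1/3)·R1: [0, 0, 8/3, -7/3]
R5 ← R5 + (10/3)·R1: [0, -25, 62/3, -118/3]
R3 ← R3 − (3/5)·R2: [0, 0, 12, -47/5]
R5 ← R5 + R2: [0, 0, 32/3, -31/3]
R4 ← R4 − (2/9)·R3: [0, 0, 0, -11/45]
R5 ← R5 − (8/9)·R3: [0, 0, 0, -89/45]
R5 ← R5 − (89/11)·R4: [0, 0, 0, 0]
4 nonzero rows, so rank(P) = 4.
P has 4 columns; by rank–nullity, nullity = 4 − 4 = 0.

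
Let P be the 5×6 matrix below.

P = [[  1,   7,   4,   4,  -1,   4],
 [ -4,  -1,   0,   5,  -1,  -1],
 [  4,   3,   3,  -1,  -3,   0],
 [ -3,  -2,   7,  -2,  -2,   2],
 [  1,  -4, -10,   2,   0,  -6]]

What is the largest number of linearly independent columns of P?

5

Row reduce to echelon form.
R2 ← R2 + (4)·R1: [0, 27, 16, 21, -5, 15]
R3 ← R3 − (4)·R1: [0, -25, -13, -17, 1, -16]
R4 ← R4 + (3)·R1: [0, 19, 19, 10, -5, 14]
R5 ← R5 − R1: [0, -11, -14, -2, 1, -10]
R3 ← R3 + (25/27)·R2: [0, 0, 49/27, 22/9, -98/27, -19/9]
R4 ← R4 − (19/27)·R2: [0, 0, 209/27, -43/9, -40/27, 31/9]
R5 ← R5 + (11/27)·R2: [0, 0, -202/27, 59/9, -28/27, -35/9]
R4 ← R4 − (209/49)·R3: [0, 0, 0, -745/49, 14, 610/49]
R5 ← R5 + (202/49)·R3: [0, 0, 0, 815/49, -16, -617/49]
R5 ← R5 + (163/149)·R4: [0, 0, 0, 0, -102/149, 153/149]
Echelon form has 5 nonzero rows, so rank(P) = 5.
The rank gives the maximum number of linearly independent columns: 5.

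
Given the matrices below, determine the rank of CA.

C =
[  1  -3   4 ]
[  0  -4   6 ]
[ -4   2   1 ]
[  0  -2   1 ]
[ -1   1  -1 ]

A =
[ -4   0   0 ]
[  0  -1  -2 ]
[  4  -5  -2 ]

3

First compute CA:
[[ 12, -17,  -2],
 [ 24, -26,  -4],
 [ 20,  -7,  -6],
 [  4,  -3,   2],
 [  0,   4,   0]]
Now row reduce the product.
R2 ← R2 − (2)·R1: [0, 8, 0]
R3 ← R3 − (5/3)·R1: [0, 64/3, -8/3]
R4 ← R4 − (1/3)·R1: [0, 8/3, 8/3]
R3 ← R3 − (8/3)·R2: [0, 0, -8/3]
R4 ← R4 − (1/3)·R2: [0, 0, 8/3]
R5 ← R5 − (1/2)·R2: [0, 0, 0]
R4 ← R4 + R3: [0, 0, 0]
3 nonzero rows, so rank(CA) = 3.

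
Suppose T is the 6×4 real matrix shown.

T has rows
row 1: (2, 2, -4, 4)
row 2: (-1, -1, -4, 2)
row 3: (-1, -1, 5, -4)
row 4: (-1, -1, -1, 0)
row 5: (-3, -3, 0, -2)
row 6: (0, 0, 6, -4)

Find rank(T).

2

Row reduce to echelon form.
R2 ← R2 + (1/2)·R1: [0, 0, -6, 4]
R3 ← R3 + (1/2)·R1: [0, 0, 3, -2]
R4 ← R4 + (1/2)·R1: [0, 0, -3, 2]
R5 ← R5 + (3/2)·R1: [0, 0, -6, 4]
R3 ← R3 + (1/2)·R2: [0, 0, 0, 0]
R4 ← R4 − (1/2)·R2: [0, 0, 0, 0]
R5 ← R5 − R2: [0, 0, 0, 0]
R6 ← R6 + R2: [0, 0, 0, 0]
Echelon form has 2 nonzero rows, so rank(T) = 2.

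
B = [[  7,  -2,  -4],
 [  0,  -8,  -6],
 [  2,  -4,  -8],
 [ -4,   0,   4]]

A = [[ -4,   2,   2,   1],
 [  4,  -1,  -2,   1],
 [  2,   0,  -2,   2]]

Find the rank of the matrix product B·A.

3

First compute BA:
[[-44,  16,  26,  -3],
 [-44,   8,  28, -20],
 [-40,   8,  28, -18],
 [ 24,  -8, -16,   4]]
Now row reduce the product.
R2 ← R2 − R1: [0, -8, 2, -17]
R3 ← R3 − (10/11)·R1: [0, -72/11, 48/11, -168/11]
R4 ← R4 + (6/11)·R1: [0, 8/11, -20/11, 26/11]
R3 ← R3 − (9/11)·R2: [0, 0, 30/11, -15/11]
R4 ← R4 + (1/11)·R2: [0, 0, -18/11, 9/11]
R4 ← R4 + (3/5)·R3: [0, 0, 0, 0]
3 nonzero rows, so rank(BA) = 3.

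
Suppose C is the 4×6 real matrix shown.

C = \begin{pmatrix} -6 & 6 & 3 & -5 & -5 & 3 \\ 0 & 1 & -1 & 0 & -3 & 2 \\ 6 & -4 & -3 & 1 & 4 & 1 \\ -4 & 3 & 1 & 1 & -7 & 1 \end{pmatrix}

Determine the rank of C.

4

Row reduce to echelon form.
R3 ← R3 + R1: [0, 2, 0, -4, -1, 4]
R4 ← R4 − (2/3)·R1: [0, -1, -1, 13/3, -11/3, -1]
R3 ← R3 − (2)·R2: [0, 0, 2, -4, 5, 0]
R4 ← R4 + R2: [0, 0, -2, 13/3, -20/3, 1]
R4 ← R4 + R3: [0, 0, 0, 1/3, -5/3, 1]
Echelon form has 4 nonzero rows, so rank(C) = 4.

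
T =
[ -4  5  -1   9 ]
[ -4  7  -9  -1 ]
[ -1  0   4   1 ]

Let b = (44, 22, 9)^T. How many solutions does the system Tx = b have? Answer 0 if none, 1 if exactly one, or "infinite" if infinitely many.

Row reduce the augmented matrix [T | b].
R2 ← R2 − R1: [0, 2, -8, -10, -22]
R3 ← R3 − (1/4)·R1: [0, -5/4, 17/4, -5/4, -2]
R3 ← R3 + (5/8)·R2: [0, 0, -3/4, -15/2, -63/4]
The echelon form has 3 nonzero rows, and every pivot lies in the first 4 columns, so rank(T) = rank([T|b]) = 3.
The system is consistent.
rank = 3 < 4 unknowns, so there are infinitely many solutions.

infinite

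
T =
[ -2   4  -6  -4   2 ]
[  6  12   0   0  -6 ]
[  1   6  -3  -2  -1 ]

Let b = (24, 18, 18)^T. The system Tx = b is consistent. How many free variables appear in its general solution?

Row reduce the augmented matrix [T | b].
R2 ← R2 + (3)·R1: [0, 24, -18, -12, 0, 90]
R3 ← R3 + (1/2)·R1: [0, 8, -6, -4, 0, 30]
R3 ← R3 − (1/3)·R2: [0, 0, 0, 0, 0, 0]
The echelon form has 2 nonzero rows, and every pivot lies in the first 5 columns, so rank(T) = rank([T|b]) = 2.
The system is consistent.
Free variables = (unknowns) − (rank) = 5 − 2 = 3.

3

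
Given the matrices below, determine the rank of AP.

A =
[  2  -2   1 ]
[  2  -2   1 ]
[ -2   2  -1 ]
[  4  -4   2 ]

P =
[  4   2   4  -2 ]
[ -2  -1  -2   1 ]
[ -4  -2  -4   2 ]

First compute AP:
[[  8,   4,   8,  -4],
 [  8,   4,   8,  -4],
 [ -8,  -4,  -8,   4],
 [ 16,   8,  16,  -8]]
Now row reduce the product.
R2 ← R2 − R1: [0, 0, 0, 0]
R3 ← R3 + R1: [0, 0, 0, 0]
R4 ← R4 − (2)·R1: [0, 0, 0, 0]
1 nonzero row, so rank(AP) = 1.

1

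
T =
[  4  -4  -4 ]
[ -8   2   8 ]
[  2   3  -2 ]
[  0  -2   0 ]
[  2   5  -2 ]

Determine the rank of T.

2

Row reduce to echelon form.
R2 ← R2 + (2)·R1: [0, -6, 0]
R3 ← R3 − (1/2)·R1: [0, 5, 0]
R5 ← R5 − (1/2)·R1: [0, 7, 0]
R3 ← R3 + (5/6)·R2: [0, 0, 0]
R4 ← R4 − (1/3)·R2: [0, 0, 0]
R5 ← R5 + (7/6)·R2: [0, 0, 0]
Echelon form has 2 nonzero rows, so rank(T) = 2.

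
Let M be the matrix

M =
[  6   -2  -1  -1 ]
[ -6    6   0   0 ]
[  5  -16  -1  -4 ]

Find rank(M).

Row reduce to echelon form.
R2 ← R2 + R1: [0, 4, -1, -1]
R3 ← R3 − (5/6)·R1: [0, -43/3, -1/6, -19/6]
R3 ← R3 + (43/12)·R2: [0, 0, -15/4, -27/4]
Echelon form has 3 nonzero rows, so rank(M) = 3.

3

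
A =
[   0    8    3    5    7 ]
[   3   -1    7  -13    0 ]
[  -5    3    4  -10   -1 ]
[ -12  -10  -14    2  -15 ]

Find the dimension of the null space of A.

Row reduce to echelon form.
Swap R1 ↔ R2
R3 ← R3 + (5/3)·R1: [0, 4/3, 47/3, -95/3, -1]
R4 ← R4 + (4)·R1: [0, -14, 14, -50, -15]
R3 ← R3 − (1/6)·R2: [0, 0, 91/6, -65/2, -13/6]
R4 ← R4 + (7/4)·R2: [0, 0, 77/4, -165/4, -11/4]
R4 ← R4 − (33/26)·R3: [0, 0, 0, 0, 0]
3 nonzero rows, so rank(A) = 3.
A has 5 columns; by rank–nullity, nullity = 5 − 3 = 2.

2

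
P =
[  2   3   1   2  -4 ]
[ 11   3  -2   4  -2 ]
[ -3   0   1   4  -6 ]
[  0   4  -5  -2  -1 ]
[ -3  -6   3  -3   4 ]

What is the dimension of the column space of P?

5

Row reduce to echelon form.
R2 ← R2 − (11/2)·R1: [0, -27/2, -15/2, -7, 20]
R3 ← R3 + (3/2)·R1: [0, 9/2, 5/2, 7, -12]
R5 ← R5 + (3/2)·R1: [0, -3/2, 9/2, 0, -2]
R3 ← R3 + (1/3)·R2: [0, 0, 0, 14/3, -16/3]
R4 ← R4 + (8/27)·R2: [0, 0, -65/9, -110/27, 133/27]
R5 ← R5 − (1/9)·R2: [0, 0, 16/3, 7/9, -38/9]
Swap R3 ↔ R4
R5 ← R5 + (48/65)·R3: [0, 0, 0, -29/13, -38/65]
R5 ← R5 + (87/182)·R4: [0, 0, 0, 0, -1426/455]
Echelon form has 5 nonzero rows, so rank(P) = 5.
The column space has dimension equal to the rank: 5.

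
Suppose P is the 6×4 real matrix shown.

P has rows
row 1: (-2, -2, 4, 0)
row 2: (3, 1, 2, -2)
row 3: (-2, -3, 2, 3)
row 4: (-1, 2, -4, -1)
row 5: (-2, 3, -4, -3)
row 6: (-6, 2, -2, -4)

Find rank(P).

Row reduce to echelon form.
R2 ← R2 + (3/2)·R1: [0, -2, 8, -2]
R3 ← R3 − R1: [0, -1, -2, 3]
R4 ← R4 − (1/2)·R1: [0, 3, -6, -1]
R5 ← R5 − R1: [0, 5, -8, -3]
R6 ← R6 − (3)·R1: [0, 8, -14, -4]
R3 ← R3 − (1/2)·R2: [0, 0, -6, 4]
R4 ← R4 + (3/2)·R2: [0, 0, 6, -4]
R5 ← R5 + (5/2)·R2: [0, 0, 12, -8]
R6 ← R6 + (4)·R2: [0, 0, 18, -12]
R4 ← R4 + R3: [0, 0, 0, 0]
R5 ← R5 + (2)·R3: [0, 0, 0, 0]
R6 ← R6 + (3)·R3: [0, 0, 0, 0]
Echelon form has 3 nonzero rows, so rank(P) = 3.

3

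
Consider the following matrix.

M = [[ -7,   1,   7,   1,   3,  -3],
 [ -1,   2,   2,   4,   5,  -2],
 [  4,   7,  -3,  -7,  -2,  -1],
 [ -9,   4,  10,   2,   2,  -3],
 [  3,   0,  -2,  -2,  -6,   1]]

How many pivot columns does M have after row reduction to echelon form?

5

Row reduce to echelon form.
R2 ← R2 − (1/7)·R1: [0, 13/7, 1, 27/7, 32/7, -11/7]
R3 ← R3 + (4/7)·R1: [0, 53/7, 1, -45/7, -2/7, -19/7]
R4 ← R4 − (9/7)·R1: [0, 19/7, 1, 5/7, -13/7, 6/7]
R5 ← R5 + (3/7)·R1: [0, 3/7, 1, -11/7, -33/7, -2/7]
R3 ← R3 − (53/13)·R2: [0, 0, -40/13, -288/13, -246/13, 48/13]
R4 ← R4 − (19/13)·R2: [0, 0, -6/13, -64/13, -111/13, 41/13]
R5 ← R5 − (3/13)·R2: [0, 0, 10/13, -32/13, -75/13, 1/13]
R4 ← R4 − (3/20)·R3: [0, 0, 0, -8/5, -57/10, 13/5]
R5 ← R5 + (1/4)·R3: [0, 0, 0, -8, -21/2, 1]
R5 ← R5 − (5)·R4: [0, 0, 0, 0, 18, -12]
Echelon form has 5 nonzero rows, so rank(M) = 5.
Each nonzero row contributes one pivot column: 5 pivot columns.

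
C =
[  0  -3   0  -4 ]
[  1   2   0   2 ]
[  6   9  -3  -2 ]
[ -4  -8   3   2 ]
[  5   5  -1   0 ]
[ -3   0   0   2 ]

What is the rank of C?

3

Row reduce to echelon form.
Swap R1 ↔ R2
R3 ← R3 − (6)·R1: [0, -3, -3, -14]
R4 ← R4 + (4)·R1: [0, 0, 3, 10]
R5 ← R5 − (5)·R1: [0, -5, -1, -10]
R6 ← R6 + (3)·R1: [0, 6, 0, 8]
R3 ← R3 − R2: [0, 0, -3, -10]
R5 ← R5 − (5/3)·R2: [0, 0, -1, -10/3]
R6 ← R6 + (2)·R2: [0, 0, 0, 0]
R4 ← R4 + R3: [0, 0, 0, 0]
R5 ← R5 − (1/3)·R3: [0, 0, 0, 0]
Echelon form has 3 nonzero rows, so rank(C) = 3.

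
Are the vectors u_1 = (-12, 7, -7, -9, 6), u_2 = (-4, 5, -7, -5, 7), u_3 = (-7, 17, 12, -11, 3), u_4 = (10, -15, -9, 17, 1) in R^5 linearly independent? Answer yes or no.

Form the matrix with these vectors as rows and row reduce.
R2 ← R2 − (1/3)·R1: [0, 8/3, -14/3, -2, 5]
R3 ← R3 − (7/12)·R1: [0, 155/12, 193/12, -23/4, -1/2]
R4 ← R4 + (5/6)·R1: [0, -55/6, -89/6, 19/2, 6]
R3 ← R3 − (155/32)·R2: [0, 0, 619/16, 63/16, -791/32]
R4 ← R4 + (55/16)·R2: [0, 0, -247/8, 21/8, 371/16]
R4 ← R4 + (494/619)·R3: [0, 0, 0, 3570/619, 2142/619]
4 nonzero rows, so the 4 vectors span a space of dimension 4.
Since 4 = 4, the vectors are linearly independent.

yes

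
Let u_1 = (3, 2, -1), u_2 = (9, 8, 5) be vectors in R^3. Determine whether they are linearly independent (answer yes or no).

yes

Form the matrix with these vectors as rows and row reduce.
R2 ← R2 − (3)·R1: [0, 2, 8]
2 nonzero rows, so the 2 vectors span a space of dimension 2.
Since 2 = 2, the vectors are linearly independent.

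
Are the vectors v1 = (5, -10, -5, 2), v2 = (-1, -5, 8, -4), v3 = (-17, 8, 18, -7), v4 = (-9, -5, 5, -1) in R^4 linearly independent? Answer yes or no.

yes

Form the matrix with these vectors as rows and row reduce.
R2 ← R2 + (1/5)·R1: [0, -7, 7, -18/5]
R3 ← R3 + (17/5)·R1: [0, -26, 1, -1/5]
R4 ← R4 + (9/5)·R1: [0, -23, -4, 13/5]
R3 ← R3 − (26/7)·R2: [0, 0, -25, 461/35]
R4 ← R4 − (23/7)·R2: [0, 0, -27, 101/7]
R4 ← R4 − (27/25)·R3: [0, 0, 0, 178/875]
4 nonzero rows, so the 4 vectors span a space of dimension 4.
Since 4 = 4, the vectors are linearly independent.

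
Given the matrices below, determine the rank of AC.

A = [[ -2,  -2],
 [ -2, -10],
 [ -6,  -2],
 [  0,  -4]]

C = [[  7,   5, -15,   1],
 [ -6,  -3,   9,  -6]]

First compute AC:
[[ -2,  -4,  12,  10],
 [ 46,  20, -60,  58],
 [-30, -24,  72,   6],
 [ 24,  12, -36,  24]]
Now row reduce the product.
R2 ← R2 + (23)·R1: [0, -72, 216, 288]
R3 ← R3 − (15)·R1: [0, 36, -108, -144]
R4 ← R4 + (12)·R1: [0, -36, 108, 144]
R3 ← R3 + (1/2)·R2: [0, 0, 0, 0]
R4 ← R4 − (1/2)·R2: [0, 0, 0, 0]
2 nonzero rows, so rank(AC) = 2.

2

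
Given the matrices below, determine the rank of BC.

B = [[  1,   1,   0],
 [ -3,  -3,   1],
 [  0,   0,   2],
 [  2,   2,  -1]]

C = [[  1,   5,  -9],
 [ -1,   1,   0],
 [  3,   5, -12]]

2

First compute BC:
[[  0,   6,  -9],
 [  3, -13,  15],
 [  6,  10, -24],
 [ -3,   7,  -6]]
Now row reduce the product.
Swap R1 ↔ R2
R3 ← R3 − (2)·R1: [0, 36, -54]
R4 ← R4 + R1: [0, -6, 9]
R3 ← R3 − (6)·R2: [0, 0, 0]
R4 ← R4 + R2: [0, 0, 0]
2 nonzero rows, so rank(BC) = 2.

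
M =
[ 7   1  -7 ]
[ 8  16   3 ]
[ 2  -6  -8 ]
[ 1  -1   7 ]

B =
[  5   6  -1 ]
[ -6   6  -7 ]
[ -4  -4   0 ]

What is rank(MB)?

3

First compute MB:
[[ 57,  76, -14],
 [-68, 132, -120],
 [ 78,   8,  40],
 [-17, -28,   6]]
Now row reduce the product.
R2 ← R2 + (68/57)·R1: [0, 668/3, -7792/57]
R3 ← R3 − (26/19)·R1: [0, -96, 1124/19]
R4 ← R4 + (17/57)·R1: [0, -16/3, 104/57]
R3 ← R3 + (72/167)·R2: [0, 0, 700/3173]
R4 ← R4 + (4/167)·R2: [0, 0, -4600/3173]
R4 ← R4 + (46/7)·R3: [0, 0, 0]
3 nonzero rows, so rank(MB) = 3.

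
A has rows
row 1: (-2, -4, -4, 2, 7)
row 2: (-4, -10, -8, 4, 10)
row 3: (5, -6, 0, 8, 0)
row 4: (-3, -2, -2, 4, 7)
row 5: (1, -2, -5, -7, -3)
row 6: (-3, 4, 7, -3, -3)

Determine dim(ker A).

Row reduce to echelon form.
R2 ← R2 − (2)·R1: [0, -2, 0, 0, -4]
R3 ← R3 + (5/2)·R1: [0, -16, -10, 13, 35/2]
R4 ← R4 − (3/2)·R1: [0, 4, 4, 1, -7/2]
R5 ← R5 + (1/2)·R1: [0, -4, -7, -6, 1/2]
R6 ← R6 − (3/2)·R1: [0, 10, 13, -6, -27/2]
R3 ← R3 − (8)·R2: [0, 0, -10, 13, 99/2]
R4 ← R4 + (2)·R2: [0, 0, 4, 1, -23/2]
R5 ← R5 − (2)·R2: [0, 0, -7, -6, 17/2]
R6 ← R6 + (5)·R2: [0, 0, 13, -6, -67/2]
R4 ← R4 + (2/5)·R3: [0, 0, 0, 31/5, 83/10]
R5 ← R5 − (7/10)·R3: [0, 0, 0, -151/10, -523/20]
R6 ← R6 + (13/10)·R3: [0, 0, 0, 109/10, 617/20]
R5 ← R5 + (151/62)·R4: [0, 0, 0, 0, -184/31]
R6 ← R6 − (109/62)·R4: [0, 0, 0, 0, 504/31]
R6 ← R6 + (63/23)·R5: [0, 0, 0, 0, 0]
5 nonzero rows, so rank(A) = 5.
A has 5 columns; by rank–nullity, nullity = 5 − 5 = 0.

0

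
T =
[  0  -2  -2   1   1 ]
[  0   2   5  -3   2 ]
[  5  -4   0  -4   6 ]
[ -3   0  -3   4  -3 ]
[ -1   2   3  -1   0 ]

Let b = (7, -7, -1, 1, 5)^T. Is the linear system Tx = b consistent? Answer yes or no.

Row reduce the augmented matrix [T | b].
Swap R1 ↔ R3
R4 ← R4 + (3/5)·R1: [0, -12/5, -3, 8/5, 3/5, 2/5]
R5 ← R5 + (1/5)·R1: [0, 6/5, 3, -9/5, 6/5, 24/5]
R3 ← R3 + R2: [0, 0, 3, -2, 3, 0]
R4 ← R4 + (6/5)·R2: [0, 0, 3, -2, 3, -8]
R5 ← R5 − (3/5)·R2: [0, 0, 0, 0, 0, 9]
R4 ← R4 − R3: [0, 0, 0, 0, 0, -8]
R5 ← R5 + (9/8)·R4: [0, 0, 0, 0, 0, 0]
The echelon form has 4 nonzero rows; the last pivot sits in the augmented column, so rank(T) = 3 but rank([T|b]) = 4.
Since the ranks differ, the system is inconsistent.

no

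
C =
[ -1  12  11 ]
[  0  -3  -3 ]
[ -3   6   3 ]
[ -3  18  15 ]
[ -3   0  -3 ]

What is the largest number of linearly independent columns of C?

2

Row reduce to echelon form.
R3 ← R3 − (3)·R1: [0, -30, -30]
R4 ← R4 − (3)·R1: [0, -18, -18]
R5 ← R5 − (3)·R1: [0, -36, -36]
R3 ← R3 − (10)·R2: [0, 0, 0]
R4 ← R4 − (6)·R2: [0, 0, 0]
R5 ← R5 − (12)·R2: [0, 0, 0]
Echelon form has 2 nonzero rows, so rank(C) = 2.
The rank gives the maximum number of linearly independent columns: 2.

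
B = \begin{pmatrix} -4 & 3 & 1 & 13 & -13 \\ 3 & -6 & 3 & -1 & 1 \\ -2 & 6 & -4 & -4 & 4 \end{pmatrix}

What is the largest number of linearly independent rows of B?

Row reduce to echelon form.
R2 ← R2 + (3/4)·R1: [0, -15/4, 15/4, 35/4, -35/4]
R3 ← R3 − (1/2)·R1: [0, 9/2, -9/2, -21/2, 21/2]
R3 ← R3 + (6/5)·R2: [0, 0, 0, 0, 0]
Echelon form has 2 nonzero rows, so rank(B) = 2.
The rank gives the maximum number of linearly independent rows: 2.

2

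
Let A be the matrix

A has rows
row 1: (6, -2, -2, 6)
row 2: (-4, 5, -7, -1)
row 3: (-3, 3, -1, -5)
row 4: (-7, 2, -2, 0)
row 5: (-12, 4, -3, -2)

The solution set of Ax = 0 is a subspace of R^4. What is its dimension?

1

Row reduce to echelon form.
R2 ← R2 + (2/3)·R1: [0, 11/3, -25/3, 3]
R3 ← R3 + (1/2)·R1: [0, 2, -2, -2]
R4 ← R4 + (7/6)·R1: [0, -1/3, -13/3, 7]
R5 ← R5 + (2)·R1: [0, 0, -7, 10]
R3 ← R3 − (6/11)·R2: [0, 0, 28/11, -40/11]
R4 ← R4 + (1/11)·R2: [0, 0, -56/11, 80/11]
R4 ← R4 + (2)·R3: [0, 0, 0, 0]
R5 ← R5 + (11/4)·R3: [0, 0, 0, 0]
3 nonzero rows, so rank(A) = 3.
A has 4 columns; by rank–nullity, nullity = 4 − 3 = 1.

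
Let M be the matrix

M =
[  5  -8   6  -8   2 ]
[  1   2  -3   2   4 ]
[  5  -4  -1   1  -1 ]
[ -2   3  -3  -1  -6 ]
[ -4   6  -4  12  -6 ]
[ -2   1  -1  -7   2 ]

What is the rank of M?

Row reduce to echelon form.
R2 ← R2 − (1/5)·R1: [0, 18/5, -21/5, 18/5, 18/5]
R3 ← R3 − R1: [0, 4, -7, 9, -3]
R4 ← R4 + (2/5)·R1: [0, -1/5, -3/5, -21/5, -26/5]
R5 ← R5 + (4/5)·R1: [0, -2/5, 4/5, 28/5, -22/5]
R6 ← R6 + (2/5)·R1: [0, -11/5, 7/5, -51/5, 14/5]
R3 ← R3 − (10/9)·R2: [0, 0, -7/3, 5, -7]
R4 ← R4 + (1/18)·R2: [0, 0, -5/6, -4, -5]
R5 ← R5 + (1/9)·R2: [0, 0, 1/3, 6, -4]
R6 ← R6 + (11/18)·R2: [0, 0, -7/6, -8, 5]
R4 ← R4 − (5/14)·R3: [0, 0, 0, -81/14, -5/2]
R5 ← R5 + (1/7)·R3: [0, 0, 0, 47/7, -5]
R6 ← R6 − (1/2)·R3: [0, 0, 0, -21/2, 17/2]
R5 ← R5 + (94/81)·R4: [0, 0, 0, 0, -640/81]
R6 ← R6 − (49/27)·R4: [0, 0, 0, 0, 352/27]
R6 ← R6 + (33/20)·R5: [0, 0, 0, 0, 0]
Echelon form has 5 nonzero rows, so rank(M) = 5.

5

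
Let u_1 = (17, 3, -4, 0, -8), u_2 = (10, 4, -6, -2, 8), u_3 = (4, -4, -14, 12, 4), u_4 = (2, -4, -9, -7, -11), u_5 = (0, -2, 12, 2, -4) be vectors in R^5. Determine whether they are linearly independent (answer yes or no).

yes

Form the matrix with these vectors as rows and row reduce.
R2 ← R2 − (10/17)·R1: [0, 38/17, -62/17, -2, 216/17]
R3 ← R3 − (4/17)·R1: [0, -80/17, -222/17, 12, 100/17]
R4 ← R4 − (2/17)·R1: [0, -74/17, -145/17, -7, -171/17]
R3 ← R3 + (40/19)·R2: [0, 0, -394/19, 148/19, 620/19]
R4 ← R4 + (37/19)·R2: [0, 0, -297/19, -207/19, 279/19]
R5 ← R5 + (17/19)·R2: [0, 0, 166/19, 4/19, 140/19]
R4 ← R4 − (297/394)·R3: [0, 0, 0, -3303/197, -1953/197]
R5 ← R5 + (83/197)·R3: [0, 0, 0, 688/197, 4160/197]
R5 ← R5 + (688/3303)·R4: [0, 0, 0, 0, 6992/367]
5 nonzero rows, so the 5 vectors span a space of dimension 5.
Since 5 = 5, the vectors are linearly independent.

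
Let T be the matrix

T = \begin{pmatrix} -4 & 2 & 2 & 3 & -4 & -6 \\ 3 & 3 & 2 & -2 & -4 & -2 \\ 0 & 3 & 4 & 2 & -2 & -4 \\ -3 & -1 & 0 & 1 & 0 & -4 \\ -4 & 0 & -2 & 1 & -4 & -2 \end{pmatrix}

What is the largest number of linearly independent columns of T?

4

Row reduce to echelon form.
R2 ← R2 + (3/4)·R1: [0, 9/2, 7/2, 1/4, -7, -13/2]
R4 ← R4 − (3/4)·R1: [0, -5/2, -3/2, -5/4, 3, 1/2]
R5 ← R5 − R1: [0, -2, -4, -2, 0, 4]
R3 ← R3 − (2/3)·R2: [0, 0, 5/3, 11/6, 8/3, 1/3]
R4 ← R4 + (5/9)·R2: [0, 0, 4/9, -10/9, -8/9, -28/9]
R5 ← R5 + (4/9)·R2: [0, 0, -22/9, -17/9, -28/9, 10/9]
R4 ← R4 − (4/15)·R3: [0, 0, 0, -8/5, -8/5, -16/5]
R5 ← R5 + (22/15)·R3: [0, 0, 0, 4/5, 4/5, 8/5]
R5 ← R5 + (1/2)·R4: [0, 0, 0, 0, 0, 0]
Echelon form has 4 nonzero rows, so rank(T) = 4.
The rank gives the maximum number of linearly independent columns: 4.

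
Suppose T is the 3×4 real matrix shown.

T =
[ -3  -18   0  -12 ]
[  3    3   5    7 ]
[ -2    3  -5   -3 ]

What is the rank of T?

2

Row reduce to echelon form.
R2 ← R2 + R1: [0, -15, 5, -5]
R3 ← R3 − (2/3)·R1: [0, 15, -5, 5]
R3 ← R3 + R2: [0, 0, 0, 0]
Echelon form has 2 nonzero rows, so rank(T) = 2.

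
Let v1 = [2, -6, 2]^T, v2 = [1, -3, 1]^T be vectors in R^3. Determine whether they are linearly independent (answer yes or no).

Form the matrix with these vectors as rows and row reduce.
R2 ← R2 − (1/2)·R1: [0, 0, 0]
1 nonzero row, so the 2 vectors span a space of dimension 1.
Since 1 < 2, the vectors are linearly dependent.

no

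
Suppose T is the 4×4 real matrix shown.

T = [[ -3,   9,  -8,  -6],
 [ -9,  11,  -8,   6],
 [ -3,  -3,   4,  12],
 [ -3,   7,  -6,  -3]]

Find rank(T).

2

Row reduce to echelon form.
R2 ← R2 − (3)·R1: [0, -16, 16, 24]
R3 ← R3 − R1: [0, -12, 12, 18]
R4 ← R4 − R1: [0, -2, 2, 3]
R3 ← R3 − (3/4)·R2: [0, 0, 0, 0]
R4 ← R4 − (1/8)·R2: [0, 0, 0, 0]
Echelon form has 2 nonzero rows, so rank(T) = 2.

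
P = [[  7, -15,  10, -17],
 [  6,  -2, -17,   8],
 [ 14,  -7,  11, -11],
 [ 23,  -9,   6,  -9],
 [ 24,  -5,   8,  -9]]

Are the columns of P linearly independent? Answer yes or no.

yes

Row reduce P to echelon form.
R2 ← R2 − (6/7)·R1: [0, 76/7, -179/7, 158/7]
R3 ← R3 − (2)·R1: [0, 23, -9, 23]
R4 ← R4 − (23/7)·R1: [0, 282/7, -188/7, 328/7]
R5 ← R5 − (24/7)·R1: [0, 325/7, -184/7, 345/7]
R3 ← R3 − (161/76)·R2: [0, 0, 3433/76, -943/38]
R4 ← R4 − (141/38)·R2: [0, 0, 2585/38, -701/19]
R5 ← R5 − (325/76)·R2: [0, 0, 6313/76, -1795/38]
R4 ← R4 − (5170/3433)·R3: [0, 0, 0, 1638/3433]
R5 ← R5 − (6313/3433)·R3: [0, 0, 0, -5502/3433]
R5 ← R5 + (131/39)·R4: [0, 0, 0, 0]
4 pivots among 4 columns.
Every column is a pivot column, so the columns are linearly independent.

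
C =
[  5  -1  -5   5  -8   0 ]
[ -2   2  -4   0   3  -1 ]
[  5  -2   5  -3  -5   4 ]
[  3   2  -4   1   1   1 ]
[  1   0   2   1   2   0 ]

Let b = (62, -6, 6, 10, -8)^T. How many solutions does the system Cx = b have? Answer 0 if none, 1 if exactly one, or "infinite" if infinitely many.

Row reduce the augmented matrix [C | b].
R2 ← R2 + (2/5)·R1: [0, 8/5, -6, 2, -1/5, -1, 94/5]
R3 ← R3 − R1: [0, -1, 10, -8, 3, 4, -56]
R4 ← R4 − (3/5)·R1: [0, 13/5, -1, -2, 29/5, 1, -136/5]
R5 ← R5 − (1/5)·R1: [0, 1/5, 3, 0, 18/5, 0, -102/5]
R3 ← R3 + (5/8)·R2: [0, 0, 25/4, -27/4, 23/8, 27/8, -177/4]
R4 ← R4 − (13/8)·R2: [0, 0, 35/4, -21/4, 49/8, 21/8, -231/4]
R5 ← R5 − (1/8)·R2: [0, 0, 15/4, -1/4, 29/8, 1/8, -91/4]
R4 ← R4 − (7/5)·R3: [0, 0, 0, 21/5, 21/10, -21/10, 21/5]
R5 ← R5 − (3/5)·R3: [0, 0, 0, 19/5, 19/10, -19/10, 19/5]
R5 ← R5 − (19/21)·R4: [0, 0, 0, 0, 0, 0, 0]
The echelon form has 4 nonzero rows, and every pivot lies in the first 6 columns, so rank(C) = rank([C|b]) = 4.
The system is consistent.
rank = 4 < 6 unknowns, so there are infinitely many solutions.

infinite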